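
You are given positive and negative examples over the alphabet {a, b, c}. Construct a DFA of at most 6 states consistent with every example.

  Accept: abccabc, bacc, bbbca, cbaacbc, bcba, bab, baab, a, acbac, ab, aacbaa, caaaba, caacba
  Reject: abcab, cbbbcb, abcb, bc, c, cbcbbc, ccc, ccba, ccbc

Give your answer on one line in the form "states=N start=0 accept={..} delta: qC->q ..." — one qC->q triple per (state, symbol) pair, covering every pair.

states=5 start=0 accept={0,2,3} delta: 0a->0 0b->0 0c->1 1a->2 1b->1 1c->3 2a->0 2b->1 2c->0 3a->1 3b->4 3c->1 4a->1 4b->0 4c->1

Grow the machine one transition at a time. Run the examples from 0; the earliest place one falls off (shortest prefix, ties alphabetical) gets sent to the lowest-numbered state that keeps every Accept/Reject pair distinguishable — a pair clashes when both reach the same state with identical unread suffix — and to a fresh state only if none does.
a: 0a undefined. 0a->0: ok.
b: 0b undefined. 0b->0: ok.
c: 0c undefined. 0c->0: no, abccabc/abcab meet in 0. Open state 1: 0c->1.
ca: 1a undefined. 1a->0: no, bbbca/abcab meet in 0. 1a->1: no, bbbca/bc meet in 1. Open state 2: 1a->2.
cb: 1b undefined. 1b->0: no, cbaacbc/bc meet in 1. 1b->1: ok.
cc: 1c undefined. 1c->0: no, abccabc/abcb meet in 1. 1c->1: no, bacc/cbbbcb meet in 1. 1c->2: no, acbac/ccc meet in 2 with "c" left. Open state 3: 1c->3.
caa: 2a undefined. 2a->0: ok.
ccb: 3b undefined. 3b->0: no, bab/cbbbcb meet in 0. 3b->1: no, bacc/cbcbbc meet in 3. 3b->2: no, bbbca/cbbbcb meet in 2. 3b->3: no, bacc/cbbbcb meet in 3. Open state 4: 3b->4.
ccc: 3c undefined. 3c->0: no, bab/ccc meet in 0. 3c->1: ok.
ccba: 4a undefined. 4a->0: no, bab/ccba meet in 0. 4a->1: ok.
ccbc: 4c undefined. 4c->0: no, bab/ccbc meet in 0. 4c->1: ok.
abcab: 2b undefined. 2b->0: no, bab/abcab meet in 0. 2b->1: ok.
abcca: 3a undefined. 3a->0: no, abccabc/abcab meet in 1. 3a->1: ok.
acbac: 2c undefined. 2c->0: ok.
cbcbb: 4b undefined. 4b->0: ok.
All examples now run through 5 states with every (state, symbol) defined. Accept strings end in {0,2,3}, Reject strings end in {1,4}; accept={0,2,3}.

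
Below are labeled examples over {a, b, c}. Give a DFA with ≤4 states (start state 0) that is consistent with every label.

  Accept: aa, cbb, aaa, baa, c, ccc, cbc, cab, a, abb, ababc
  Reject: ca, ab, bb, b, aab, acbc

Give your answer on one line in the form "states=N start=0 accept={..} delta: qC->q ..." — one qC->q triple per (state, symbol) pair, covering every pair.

states=4 start=0 accept={1,2} delta: 0a->1 0b->0 0c->2 1a->1 1b->3 1c->1 2a->3 2b->2 2c->1 3a->0 3b->1 3c->0

State merging on the prefix tree: take the shortest (then alphabetical) example prefix whose next move is undefined and point that move at state 0, else 1, else 2, ...; a target is out if some Accept/Reject pair would then sit in one state with the same input left (inseparable). If every existing state is out, open a new one.
a: 0a undefined. 0a->0: no, cbc/acbc meet in 0 with "cbc" left. Open state 1: 0a->1.
b: 0b undefined. 0b->0: ok.
c: 0c undefined. 0c->0: no, cbb/bb meet in 0. 0c->1: no, aa/ca meet in 1 with "a" left. Open state 2: 0c->2.
aa: 1a undefined. 1a->0: no, aa/bb meet in 0. 1a->1: ok.
ab: 1b undefined. 1b->0: no, abb/ab meet in 0. 1b->1: no, aa/ab meet in 1. 1b->2: no, c/ab meet in 2. Open state 3: 1b->3.
ac: 1c undefined. 1c->0: no, c/acbc meet in 2. 1c->1: ok.
ca: 2a undefined. 2a->0: no, cab/ca meet in 0. 2a->1: no, aa/ca meet in 1. 2a->2: no, c/ca meet in 2. 2a->3: ok.
cb: 2b undefined. 2b->0: no, cbb/bb meet in 0. 2b->1: no, cbb/ca meet in 3. 2b->2: ok.
cc: 2c undefined. 2c->0: no, cbc/bb meet in 0. 2c->1: ok.
aba: 3a undefined. 3a->0: ok.
abb: 3b undefined. 3b->0: no, cab/bb meet in 0. 3b->1: ok.
acbc: 3c undefined. 3c->0: ok.
All examples now run through 4 states with every (state, symbol) defined. Accept strings end in {1,2}, Reject strings end in {0,3}; accept={1,2}.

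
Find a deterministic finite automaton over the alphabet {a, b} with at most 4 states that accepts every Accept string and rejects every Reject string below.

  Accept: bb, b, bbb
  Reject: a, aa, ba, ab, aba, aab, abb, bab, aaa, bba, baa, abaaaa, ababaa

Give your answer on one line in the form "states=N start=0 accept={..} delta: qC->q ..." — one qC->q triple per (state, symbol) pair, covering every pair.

State merging on the prefix tree: take the shortest (then alphabetical) example prefix whose next move is undefined and point that move at state 0, else 1, else 2, ...; a target is out if some Accept/Reject pair would then sit in one state with the same input left (inseparable). If every existing state is out, open a new one.
a: 0a undefined. 0a->0: no, bb/abb meet in 0 with "bb" left. Open state 1: 0a->1.
b: 0b undefined. 0b->0: ok.
aa: 1a undefined. 1a->0: no, bb/aa meet in 0. 1a->1: ok.
ab: 1b undefined. 1b->0: no, bb/ab meet in 0. 1b->1: ok.
All examples now run through 2 states with every (state, symbol) defined. Accept strings end in {0}, Reject strings end in {1}; accept={0}.

states=2 start=0 accept={0} delta: 0a->1 0b->0 1a->1 1b->1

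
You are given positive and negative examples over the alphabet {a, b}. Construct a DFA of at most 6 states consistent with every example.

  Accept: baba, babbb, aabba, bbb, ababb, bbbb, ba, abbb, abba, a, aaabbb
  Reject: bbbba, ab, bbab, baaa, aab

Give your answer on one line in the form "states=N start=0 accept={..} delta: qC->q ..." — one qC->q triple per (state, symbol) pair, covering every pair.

states=6 start=0 accept={0,2,3,4,5} delta: 0a->0 0b->1 1a->2 1b->2 2a->3 2b->4 3a->1 3b->1 4a->0 4b->5 5a->1 5b->0

Fold the examples into a partial DFA from state 0: repeatedly fix the first undefined (state, symbol) met by the shortest-then-alphabetical prefix, trying targets in increasing order and rejecting any under which an Accept and a Reject string meet in one state with the same remainder; add a state when all current targets are rejected. Accepting states are where Accept strings end.
a: 0a undefined. 0a->0: ok.
b: 0b undefined. 0b->0: no, baba/bbbba meet in 0. Open state 1: 0b->1.
ba: 1a undefined. 1a->0: no, baba/baaa meet in 0. 1a->1: no, ba/ab meet in 1. Open state 2: 1a->2.
bb: 1b undefined. 1b->0: no, aabba/bbbba meet in 0. 1b->1: no, aabba/bbbba meet in 2. 1b->2: ok.
baa: 2a undefined. 2a->0: no, aabba/baaa meet in 0. 2a->1: no, aabba/ab meet in 1. 2a->2: no, aabba/baaa meet in 2. Open state 3: 2a->3.
bab: 2b undefined. 2b->0: no, babbb/bbbba meet in 2. 2b->1: no, babbb/ab meet in 1. 2b->2: no, baba/bbbba meet in 3. 2b->3: no, baba/baaa meet in 3 with "a" left. Open state 4: 2b->4.
baaa: 3a undefined. 3a->0: no, a/baaa meet in 0. 3a->1: ok.
baba: 4a undefined. 4a->0: ok.
babb: 4b undefined. 4b->0: no, baba/bbbba meet in 0. 4b->1: no, babbb/bbbba meet in 2. 4b->2: no, aabba/bbbba meet in 3. 4b->3: no, babbb/bbab meet in 3 with "b" left. 4b->4: no, baba/bbbba meet in 0. Open state 5: 4b->5.
bbab: 3b undefined. 3b->0: no, baba/bbab meet in 0. 3b->1: ok.
babbb: 5b undefined. 5b->0: ok.
bbbba: 5a undefined. 5a->0: no, baba/bbbba meet in 0. 5a->1: ok.
All examples now run through 6 states with every (state, symbol) defined. Accept strings end in {0,2,3,4,5}, Reject strings end in {1}; accept={0,2,3,4,5}.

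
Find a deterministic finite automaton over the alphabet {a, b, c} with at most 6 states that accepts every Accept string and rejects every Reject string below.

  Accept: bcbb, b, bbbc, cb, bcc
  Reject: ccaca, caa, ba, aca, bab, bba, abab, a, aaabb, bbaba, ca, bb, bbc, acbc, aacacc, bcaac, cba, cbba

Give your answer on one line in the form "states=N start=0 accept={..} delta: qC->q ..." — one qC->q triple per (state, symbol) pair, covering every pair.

states=4 start=0 accept={1} delta: 0a->0 0b->1 0c->0 1a->2 1b->2 1c->3 2a->0 2b->3 2c->0 3a->0 3b->0 3c->1

State merging on the prefix tree: take the shortest (then alphabetical) example prefix whose next move is undefined and point that move at state 0, else 1, else 2, ...; a target is out if some Accept/Reject pair would then sit in one state with the same input left (inseparable). If every existing state is out, open a new one.
a: 0a undefined. 0a->0: ok.
b: 0b undefined. 0b->0: no, b/ba meet in 0. Open state 1: 0b->1.
c: 0c undefined. 0c->0: ok.
ba: 1a undefined. 1a->0: no, b/bab meet in 1. 1a->1: no, b/ba meet in 1. Open state 2: 1a->2.
bb: 1b undefined. 1b->0: no, bbbc/acbc meet in 1 with "c" left. 1b->1: no, b/aaabb meet in 1. 1b->2: ok.
bc: 1c undefined. 1c->0: no, bcbb/ba meet in 2. 1c->1: no, bcbb/bab meet in 2 with "b" left. 1c->2: no, bcc/bbc meet in 2 with "c" left. Open state 3: 1c->3.
bab: 2b undefined. 2b->0: no, bbbc/ccaca meet in 0. 2b->1: no, b/bab meet in 1. 2b->2: no, bbbc/bbc meet in 2 with "c" left. 2b->3: ok.
bba: 2a undefined. 2a->0: ok.
bbc: 2c undefined. 2c->0: ok.
bca: 3a undefined. 3a->0: ok.
bcb: 3b undefined. 3b->0: ok.
bcc: 3c undefined. 3c->0: no, bbbc/ccaca meet in 0. 3c->1: ok.
All examples now run through 4 states with every (state, symbol) defined. Accept strings end in {1}, Reject strings end in {0,2,3}; accept={1}.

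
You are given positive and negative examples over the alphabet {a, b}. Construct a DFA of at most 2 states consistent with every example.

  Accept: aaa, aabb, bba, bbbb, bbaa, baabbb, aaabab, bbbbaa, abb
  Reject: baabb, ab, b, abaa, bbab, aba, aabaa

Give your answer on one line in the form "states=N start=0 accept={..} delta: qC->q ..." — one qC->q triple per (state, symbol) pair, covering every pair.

states=2 start=0 accept={0} delta: 0a->0 0b->1 1a->1 1b->0

Grow the machine one transition at a time. Run the examples from 0; the earliest place one falls off (shortest prefix, ties alphabetical) gets sent to the lowest-numbered state that keeps every Accept/Reject pair distinguishable — a pair clashes when both reach the same state with identical unread suffix — and to a fresh state only if none does.
a: 0a undefined. 0a->0: ok.
b: 0b undefined. 0b->0: no, aaa/baabb meet in 0. Open state 1: 0b->1.
ba: 1a undefined. 1a->0: no, aaa/abaa meet in 0. 1a->1: ok.
bb: 1b undefined. 1b->0: ok.
All examples now run through 2 states with every (state, symbol) defined. Accept strings end in {0}, Reject strings end in {1}; accept={0}.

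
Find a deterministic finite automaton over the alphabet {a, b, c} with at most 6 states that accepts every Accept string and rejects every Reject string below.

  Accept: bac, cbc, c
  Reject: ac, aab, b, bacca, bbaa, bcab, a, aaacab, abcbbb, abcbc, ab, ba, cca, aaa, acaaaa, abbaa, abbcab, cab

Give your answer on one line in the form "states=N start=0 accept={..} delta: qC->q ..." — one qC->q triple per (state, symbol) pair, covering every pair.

states=3 start=0 accept={2} delta: 0a->1 0b->1 0c->2 1a->0 1b->1 1c->0 2a->0 2b->0 2c->0

Grow the machine one transition at a time. Run the examples from 0; the earliest place one falls off (shortest prefix, ties alphabetical) gets sent to the lowest-numbered state that keeps every Accept/Reject pair distinguishable — a pair clashes when both reach the same state with identical unread suffix — and to a fresh state only if none does.
a: 0a undefined. 0a->0: no, c/ac meet in 0 with "c" left. Open state 1: 0a->1.
b: 0b undefined. 0b->0: no, bac/ac meet in 1 with "c" left. 0b->1: ok.
c: 0c undefined. 0c->0: no, cbc/ac meet in 1 with "c" left. 0c->1: no, c/b meet in 1. Open state 2: 0c->2.
aa: 1a undefined. 1a->0: ok.
ab: 1b undefined. 1b->0: no, cbc/abcbc meet in 2 with "bc" left. 1b->1: ok.
ac: 1c undefined. 1c->0: ok.
ca: 2a undefined. 2a->0: ok.
cb: 2b undefined. 2b->0: ok.
cc: 2c undefined. 2c->0: ok.
All examples now run through 3 states with every (state, symbol) defined. Accept strings end in {2}, Reject strings end in {0,1}; accept={2}.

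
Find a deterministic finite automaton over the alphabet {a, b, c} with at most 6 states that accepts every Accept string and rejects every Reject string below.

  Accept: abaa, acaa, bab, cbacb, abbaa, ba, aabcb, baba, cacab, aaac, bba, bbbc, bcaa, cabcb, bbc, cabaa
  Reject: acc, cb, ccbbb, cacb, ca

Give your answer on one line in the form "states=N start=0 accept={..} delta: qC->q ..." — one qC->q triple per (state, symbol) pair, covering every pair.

Fold the examples into a partial DFA from state 0: repeatedly fix the first undefined (state, symbol) met by the shortest-then-alphabetical prefix, trying targets in increasing order and rejecting any under which an Accept and a Reject string meet in one state with the same remainder; add a state when all current targets are rejected. Accepting states are where Accept strings end.
a: 0a undefined. 0a->0: ok.
b: 0b undefined. 0b->0: no, aabcb/cb meet in 0 with "cb" left. Open state 1: 0b->1.
c: 0c undefined. 0c->0: no, acaa/acc meet in 0. 0c->1: no, ba/ca meet in 1 with "a" left. Open state 2: 0c->2.
ba: 1a undefined. 1a->0: ok.
bb: 1b undefined. 1b->0: ok.
bc: 1c undefined. 1c->0: ok.
ca: 2a undefined. 2a->0: no, abaa/ca meet in 0. 2a->1: no, bab/cacb meet in 1. 2a->2: no, acaa/ca meet in 2. Open state 3: 2a->3.
cb: 2b undefined. 2b->0: no, abaa/cb meet in 0. 2b->1: no, bab/cb meet in 1. 2b->2: no, cbacb/cacb meet in 3 with "cb" left. 2b->3: ok.
cc: 2c undefined. 2c->0: no, abaa/acc meet in 0. 2c->1: no, abaa/ccbbb meet in 0. 2c->2: no, aaac/acc meet in 2. 2c->3: ok.
cab: 3b undefined. 3b->0: no, abaa/ccbbb meet in 0. 3b->1: no, bab/ccbbb meet in 1. 3b->2: no, aaac/ccbbb meet in 2. 3b->3: no, cabcb/cacb meet in 3 with "cb" left. Open state 4: 3b->4.
cac: 3c undefined. 3c->0: no, bab/cacb meet in 1. 3c->1: no, abaa/cacb meet in 0. 3c->2: ok.
cba: 3a undefined. 3a->0: no, cbacb/acc meet in 3. 3a->1: ok.
caba: 4a undefined. 4a->0: ok.
cabc: 4c undefined. 4c->0: ok.
ccbb: 4b undefined. 4b->0: no, acaa/ccbbb meet in 1. 4b->1: no, abaa/ccbbb meet in 0. 4b->2: ok.
All examples now run through 5 states with every (state, symbol) defined. Accept strings end in {0,1,2,4}, Reject strings end in {3}; accept={0,1,2,4}.

states=5 start=0 accept={0,1,2,4} delta: 0a->0 0b->1 0c->2 1a->0 1b->0 1c->0 2a->3 2b->3 2c->3 3a->1 3b->4 3c->2 4a->0 4b->2 4c->0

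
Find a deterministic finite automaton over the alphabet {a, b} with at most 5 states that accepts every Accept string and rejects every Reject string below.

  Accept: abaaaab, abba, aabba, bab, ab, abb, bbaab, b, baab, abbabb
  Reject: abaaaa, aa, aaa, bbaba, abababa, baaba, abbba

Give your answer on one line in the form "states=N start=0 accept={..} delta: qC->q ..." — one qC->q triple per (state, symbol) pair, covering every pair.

Grow the machine one transition at a time. Run the examples from 0; the earliest place one falls off (shortest prefix, ties alphabetical) gets sent to the lowest-numbered state that keeps every Accept/Reject pair distinguishable — a pair clashes when both reach the same state with identical unread suffix — and to a fresh state only if none does.
a: 0a undefined. 0a->0: ok.
b: 0b undefined. 0b->0: no, abaaaab/abaaaa meet in 0. Open state 1: 0b->1.
ba: 1a undefined. 1a->0: ok.
bb: 1b undefined. 1b->0: no, abba/abaaaa meet in 0. 1b->1: no, abba/abaaaa meet in 0. Open state 2: 1b->2.
bba: 2a undefined. 2a->0: no, abba/abaaaa meet in 0. 2a->1: no, abaaaab/bbaba meet in 1. 2a->2: ok.
abbb: 2b undefined. 2b->0: no, bbaab/abaaaa meet in 0. 2b->1: ok.
All examples now run through 3 states with every (state, symbol) defined. Accept strings end in {1,2}, Reject strings end in {0}; accept={1,2}.

states=3 start=0 accept={1,2} delta: 0a->0 0b->1 1a->0 1b->2 2a->2 2b->1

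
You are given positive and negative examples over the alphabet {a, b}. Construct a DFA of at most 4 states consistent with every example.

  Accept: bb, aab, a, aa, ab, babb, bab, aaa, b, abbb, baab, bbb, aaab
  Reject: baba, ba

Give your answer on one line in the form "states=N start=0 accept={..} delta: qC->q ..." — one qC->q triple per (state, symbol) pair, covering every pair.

Fold the examples into a partial DFA from state 0: repeatedly fix the first undefined (state, symbol) met by the shortest-then-alphabetical prefix, trying targets in increasing order and rejecting any under which an Accept and a Reject string meet in one state with the same remainder; add a state when all current targets are rejected. Accepting states are where Accept strings end.
a: 0a undefined. 0a->0: ok.
b: 0b undefined. 0b->0: no, bb/baba meet in 0. Open state 1: 0b->1.
ba: 1a undefined. 1a->0: no, a/baba meet in 0. 1a->1: no, aab/ba meet in 1. Open state 2: 1a->2.
bb: 1b undefined. 1b->0: ok.
baa: 2a undefined. 2a->0: ok.
bab: 2b undefined. 2b->0: no, bb/baba meet in 0. 2b->1: ok.
All examples now run through 3 states with every (state, symbol) defined. Accept strings end in {0,1}, Reject strings end in {2}; accept={0,1}.

states=3 start=0 accept={0,1} delta: 0a->0 0b->1 1a->2 1b->0 2a->0 2b->1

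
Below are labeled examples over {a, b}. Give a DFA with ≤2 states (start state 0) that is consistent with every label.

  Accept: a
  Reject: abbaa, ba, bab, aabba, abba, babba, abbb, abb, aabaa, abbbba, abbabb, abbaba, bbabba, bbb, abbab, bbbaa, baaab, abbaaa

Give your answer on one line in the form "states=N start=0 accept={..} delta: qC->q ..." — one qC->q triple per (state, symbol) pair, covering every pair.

states=2 start=0 accept={0} delta: 0a->0 0b->1 1a->1 1b->1

State merging on the prefix tree: take the shortest (then alphabetical) example prefix whose next move is undefined and point that move at state 0, else 1, else 2, ...; a target is out if some Accept/Reject pair would then sit in one state with the same input left (inseparable). If every existing state is out, open a new one.
a: 0a undefined. 0a->0: ok.
b: 0b undefined. 0b->0: no, a/abbaa meet in 0. Open state 1: 0b->1.
ba: 1a undefined. 1a->0: no, a/ba meet in 0. 1a->1: ok.
bb: 1b undefined. 1b->0: no, a/abbaa meet in 0. 1b->1: ok.
All examples now run through 2 states with every (state, symbol) defined. Accept strings end in {0}, Reject strings end in {1}; accept={0}.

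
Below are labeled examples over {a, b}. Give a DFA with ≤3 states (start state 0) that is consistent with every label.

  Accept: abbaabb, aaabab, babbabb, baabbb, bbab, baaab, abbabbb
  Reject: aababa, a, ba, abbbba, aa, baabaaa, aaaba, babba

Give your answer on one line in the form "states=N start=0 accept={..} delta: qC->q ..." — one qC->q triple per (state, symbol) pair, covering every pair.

Grow the machine one transition at a time. Run the examples from 0; the earliest place one falls off (shortest prefix, ties alphabetical) gets sent to the lowest-numbered state that keeps every Accept/Reject pair distinguishable — a pair clashes when both reach the same state with identical unread suffix — and to a fresh state only if none does.
a: 0a undefined. 0a->0: ok.
b: 0b undefined. 0b->0: no, abbaabb/aababa meet in 0. Open state 1: 0b->1.
ba: 1a undefined. 1a->0: ok.
bb: 1b undefined. 1b->0: no, abbaabb/aababa meet in 0. 1b->1: ok.
All examples now run through 2 states with every (state, symbol) defined. Accept strings end in {1}, Reject strings end in {0}; accept={1}.

states=2 start=0 accept={1} delta: 0a->0 0b->1 1a->0 1b->1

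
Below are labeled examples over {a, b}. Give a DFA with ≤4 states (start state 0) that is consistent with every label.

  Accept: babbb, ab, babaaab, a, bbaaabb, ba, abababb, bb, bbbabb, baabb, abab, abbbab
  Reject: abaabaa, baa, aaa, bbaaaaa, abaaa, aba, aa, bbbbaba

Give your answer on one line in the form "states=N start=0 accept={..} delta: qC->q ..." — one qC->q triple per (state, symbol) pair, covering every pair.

State merging on the prefix tree: take the shortest (then alphabetical) example prefix whose next move is undefined and point that move at state 0, else 1, else 2, ...; a target is out if some Accept/Reject pair would then sit in one state with the same input left (inseparable). If every existing state is out, open a new one.
a: 0a undefined. 0a->0: no, a/aaa meet in 0. Open state 1: 0a->1.
b: 0b undefined. 0b->0: ok.
aa: 1a undefined. 1a->0: no, a/aaa meet in 1. 1a->1: no, a/baa meet in 1. Open state 2: 1a->2.
ab: 1b undefined. 1b->0: no, a/aba meet in 1. 1b->1: ok.
aaa: 2a undefined. 2a->0: no, babbb/abaaa meet in 1. 2a->1: no, babbb/abaabaa meet in 1. 2a->2: ok.
abab: 2b undefined. 2b->0: ok.
All examples now run through 3 states with every (state, symbol) defined. Accept strings end in {0,1}, Reject strings end in {2}; accept={0,1}.

states=3 start=0 accept={0,1} delta: 0a->1 0b->0 1a->2 1b->1 2a->2 2b->0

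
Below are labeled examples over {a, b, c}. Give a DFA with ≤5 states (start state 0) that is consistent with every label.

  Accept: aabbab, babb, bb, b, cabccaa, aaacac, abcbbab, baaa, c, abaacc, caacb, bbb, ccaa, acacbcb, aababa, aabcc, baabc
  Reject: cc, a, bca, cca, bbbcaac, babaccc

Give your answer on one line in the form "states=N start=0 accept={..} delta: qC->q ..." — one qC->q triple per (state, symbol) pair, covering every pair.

states=5 start=0 accept={1,4} delta: 0a->0 0b->1 0c->1 1a->2 1b->1 1c->2 2a->3 2b->4 2c->1 3a->1 3b->0 3c->0 4a->1 4b->1 4c->1

Grow the machine one transition at a time. Run the examples from 0; the earliest place one falls off (shortest prefix, ties alphabetical) gets sent to the lowest-numbered state that keeps every Accept/Reject pair distinguishable — a pair clashes when both reach the same state with identical unread suffix — and to a fresh state only if none does.
a: 0a undefined. 0a->0: ok.
b: 0b undefined. 0b->0: no, aabbab/a meet in 0. Open state 1: 0b->1.
c: 0c undefined. 0c->0: no, aaacac/cc meet in 0. 0c->1: ok.
ba: 1a undefined. 1a->0: no, baaa/a meet in 0. 1a->1: no, aaacac/cc meet in 1 with "c" left. Open state 2: 1a->2.
bb: 1b undefined. 1b->0: no, bb/a meet in 0. 1b->1: ok.
bc: 1c undefined. 1c->0: no, bb/bbbcaac meet in 1. 1c->1: no, bb/cc meet in 1. 1c->2: ok.
baa: 2a undefined. 2a->0: no, bb/bbbcaac meet in 1. 2a->1: no, bb/bca meet in 1. 2a->2: no, aaacac/bbbcaac meet in 2 with "c" left. Open state 3: 2a->3.
bab: 2b undefined. 2b->0: no, aabbab/a meet in 0. 2b->1: no, aababa/cc meet in 2. 2b->2: no, aabbab/cc meet in 2. 2b->3: no, aabbab/bca meet in 3. Open state 4: 2b->4.
acac: 2c undefined. 2c->0: no, aaacac/a meet in 0. 2c->1: ok.
baaa: 3a undefined. 3a->0: no, bb/bbbcaac meet in 1. 3a->1: ok.
baab: 3b undefined. 3b->0: ok.
baba: 4a undefined. 4a->0: no, bb/babaccc meet in 1. 4a->1: ok.
babb: 4b undefined. 4b->0: no, babb/a meet in 0. 4b->1: ok.
caac: 3c undefined. 3c->0: ok.
cabc: 4c undefined. 4c->0: no, cabccaa/bca meet in 3. 4c->1: ok.
All examples now run through 5 states with every (state, symbol) defined. Accept strings end in {1,4}, Reject strings end in {0,2,3}; accept={1,4}.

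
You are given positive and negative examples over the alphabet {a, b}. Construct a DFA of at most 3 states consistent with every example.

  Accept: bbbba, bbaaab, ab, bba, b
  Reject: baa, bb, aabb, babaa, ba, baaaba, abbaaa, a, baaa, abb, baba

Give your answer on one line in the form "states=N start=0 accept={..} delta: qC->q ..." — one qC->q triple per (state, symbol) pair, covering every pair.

State merging on the prefix tree: take the shortest (then alphabetical) example prefix whose next move is undefined and point that move at state 0, else 1, else 2, ...; a target is out if some Accept/Reject pair would then sit in one state with the same input left (inseparable). If every existing state is out, open a new one.
a: 0a undefined. 0a->0: ok.
b: 0b undefined. 0b->0: no, bbbba/baa meet in 0. Open state 1: 0b->1.
ba: 1a undefined. 1a->0: ok.
bb: 1b undefined. 1b->0: no, bbbba/baa meet in 0. 1b->1: no, bbbba/baa meet in 0. Open state 2: 1b->2.
bba: 2a undefined. 2a->0: no, bba/baa meet in 0. 2a->1: ok.
bbb: 2b undefined. 2b->0: no, bbbba/baa meet in 0. 2b->1: ok.
All examples now run through 3 states with every (state, symbol) defined. Accept strings end in {1}, Reject strings end in {0,2}; accept={1}.

states=3 start=0 accept={1} delta: 0a->0 0b->1 1a->0 1b->2 2a->1 2b->1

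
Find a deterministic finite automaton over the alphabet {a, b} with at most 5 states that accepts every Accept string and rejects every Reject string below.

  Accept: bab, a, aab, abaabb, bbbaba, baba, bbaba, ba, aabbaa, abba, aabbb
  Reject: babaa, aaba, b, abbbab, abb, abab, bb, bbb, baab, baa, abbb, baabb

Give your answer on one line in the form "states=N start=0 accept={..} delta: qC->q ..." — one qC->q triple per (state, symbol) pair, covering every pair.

states=5 start=0 accept={1,3,4} delta: 0a->1 0b->2 1a->3 1b->0 2a->4 2b->0 3a->0 3b->3 4a->0 4b->1

State merging on the prefix tree: take the shortest (then alphabetical) example prefix whose next move is undefined and point that move at state 0, else 1, else 2, ...; a target is out if some Accept/Reject pair would then sit in one state with the same input left (inseparable). If every existing state is out, open a new one.
a: 0a undefined. 0a->0: no, bab/abab meet in 0 with "bab" left. Open state 1: 0a->1.
b: 0b undefined. 0b->0: no, aab/baab meet in 1 with "ab" left. 0b->1: no, a/b meet in 1. Open state 2: 0b->2.
aa: 1a undefined. 1a->0: no, aab/b meet in 2. 1a->1: no, aabbb/abbb meet in 1 with "bbb" left. 1a->2: no, aab/bb meet in 2 with "b" left. Open state 3: 1a->3.
ab: 1b undefined. 1b->0: ok.
ba: 2a undefined. 2a->0: no, bab/b meet in 2. 2a->1: no, bab/abab meet in 0. 2a->2: no, bab/bb meet in 2 with "b" left. 2a->3: no, baba/aaba meet in 3 with "ba" left. Open state 4: 2a->4.
bb: 2b undefined. 2b->0: ok.
aab: 3b undefined. 3b->0: no, a/aaba meet in 1. 3b->1: no, abaabb/abbbab meet in 0. 3b->2: no, aab/b meet in 2. 3b->3: ok.
baa: 4a undefined. 4a->0: ok.
bab: 4b undefined. 4b->0: no, bab/abbbab meet in 0. 4b->1: ok.
aaba: 3a undefined. 3a->0: ok.
All examples now run through 5 states with every (state, symbol) defined. Accept strings end in {1,3,4}, Reject strings end in {0,2}; accept={1,3,4}.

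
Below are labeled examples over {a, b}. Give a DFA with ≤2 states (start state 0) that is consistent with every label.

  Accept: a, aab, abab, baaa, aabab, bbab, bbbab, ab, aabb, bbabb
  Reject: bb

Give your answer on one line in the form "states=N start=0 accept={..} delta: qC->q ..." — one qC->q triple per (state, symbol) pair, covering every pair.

Fold the examples into a partial DFA from state 0: repeatedly fix the first undefined (state, symbol) met by the shortest-then-alphabetical prefix, trying targets in increasing order and rejecting any under which an Accept and a Reject string meet in one state with the same remainder; add a state when all current targets are rejected. Accepting states are where Accept strings end.
a: 0a undefined. 0a->0: no, aabb/bb meet in 0 with "bb" left. Open state 1: 0a->1.
b: 0b undefined. 0b->0: ok.
aa: 1a undefined. 1a->0: no, aab/bb meet in 0. 1a->1: ok.
ab: 1b undefined. 1b->0: no, aab/bb meet in 0. 1b->1: ok.
All examples now run through 2 states with every (state, symbol) defined. Accept strings end in {1}, Reject strings end in {0}; accept={1}.

states=2 start=0 accept={1} delta: 0a->1 0b->0 1a->1 1b->1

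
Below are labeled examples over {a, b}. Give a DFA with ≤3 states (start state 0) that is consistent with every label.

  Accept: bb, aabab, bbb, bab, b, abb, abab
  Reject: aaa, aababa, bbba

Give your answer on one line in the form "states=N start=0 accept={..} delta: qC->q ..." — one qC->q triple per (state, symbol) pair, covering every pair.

states=2 start=0 accept={1} delta: 0a->0 0b->1 1a->0 1b->1

State merging on the prefix tree: take the shortest (then alphabetical) example prefix whose next move is undefined and point that move at state 0, else 1, else 2, ...; a target is out if some Accept/Reject pair would then sit in one state with the same input left (inseparable). If every existing state is out, open a new one.
a: 0a undefined. 0a->0: ok.
b: 0b undefined. 0b->0: no, bb/aaa meet in 0. Open state 1: 0b->1.
ba: 1a undefined. 1a->0: ok.
bb: 1b undefined. 1b->0: no, bb/aaa meet in 0. 1b->1: ok.
All examples now run through 2 states with every (state, symbol) defined. Accept strings end in {1}, Reject strings end in {0}; accept={1}.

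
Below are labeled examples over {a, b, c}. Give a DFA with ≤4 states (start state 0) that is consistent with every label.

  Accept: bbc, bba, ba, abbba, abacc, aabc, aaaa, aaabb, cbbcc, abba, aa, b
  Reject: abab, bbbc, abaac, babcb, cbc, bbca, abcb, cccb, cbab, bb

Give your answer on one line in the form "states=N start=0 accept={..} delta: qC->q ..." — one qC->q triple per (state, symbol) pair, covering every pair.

Grow the machine one transition at a time. Run the examples from 0; the earliest place one falls off (shortest prefix, ties alphabetical) gets sent to the lowest-numbered state that keeps every Accept/Reject pair distinguishable — a pair clashes when both reach the same state with identical unread suffix — and to a fresh state only if none does.
a: 0a undefined. 0a->0: no, aaabb/bb meet in 0 with "bb" left. Open state 1: 0a->1.
b: 0b undefined. 0b->0: no, bbc/bbbc meet in 0 with "c" left. 0b->1: ok.
c: 0c undefined. 0c->0: no, b/cccb meet in 1. 0c->1: no, bbc/cbc meet in 1 with "bc" left. Open state 2: 0c->2.
aa: 1a undefined. 1a->0: ok.
ab: 1b undefined. 1b->0: no, bbc/abaac meet in 2. 1b->1: no, bbc/bbbc meet in 1 with "c" left. 1b->2: ok.
cb: 2b undefined. 2b->0: ok.
cc: 2c undefined. 2c->0: no, bbc/cccb meet in 0. 2c->1: no, ba/bbca meet in 0. 2c->2: no, bbc/bbbc meet in 2. Open state 3: 2c->3.
aba: 2a undefined. 2a->0: no, aabc/abaac meet in 1 with "c" left. 2a->1: ok.
ccc: 3c undefined. 3c->0: no, bba/cccb meet in 1. 3c->1: ok.
aabc: 1c undefined. 1c->0: no, bba/babcb meet in 1. 1c->1: ok.
abcb: 3b undefined. 3b->0: no, ba/abcb meet in 0. 3b->1: no, bba/abcb meet in 1. 3b->2: ok.
bbca: 3a undefined. 3a->0: no, ba/bbca meet in 0. 3a->1: no, bba/bbca meet in 1. 3a->2: ok.
All examples now run through 4 states with every (state, symbol) defined. Accept strings end in {0,1,3}, Reject strings end in {2}; accept={0,1,3}.

states=4 start=0 accept={0,1,3} delta: 0a->1 0b->1 0c->2 1a->0 1b->2 1c->1 2a->1 2b->0 2c->3 3a->2 3b->2 3c->1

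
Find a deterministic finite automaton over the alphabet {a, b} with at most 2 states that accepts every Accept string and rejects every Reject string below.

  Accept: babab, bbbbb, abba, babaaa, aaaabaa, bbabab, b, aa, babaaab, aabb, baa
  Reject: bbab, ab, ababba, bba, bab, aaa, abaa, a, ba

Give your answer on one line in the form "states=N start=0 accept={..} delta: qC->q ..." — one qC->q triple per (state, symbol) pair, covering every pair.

Grow the machine one transition at a time. Run the examples from 0; the earliest place one falls off (shortest prefix, ties alphabetical) gets sent to the lowest-numbered state that keeps every Accept/Reject pair distinguishable — a pair clashes when both reach the same state with identical unread suffix — and to a fresh state only if none does.
a: 0a undefined. 0a->0: no, abba/bba meet in 0 with "bba" left. Open state 1: 0a->1.
b: 0b undefined. 0b->0: ok.
aa: 1a undefined. 1a->0: ok.
ab: 1b undefined. 1b->0: no, babab/bbab meet in 0. 1b->1: ok.
All examples now run through 2 states with every (state, symbol) defined. Accept strings end in {0}, Reject strings end in {1}; accept={0}.

states=2 start=0 accept={0} delta: 0a->1 0b->0 1a->0 1b->1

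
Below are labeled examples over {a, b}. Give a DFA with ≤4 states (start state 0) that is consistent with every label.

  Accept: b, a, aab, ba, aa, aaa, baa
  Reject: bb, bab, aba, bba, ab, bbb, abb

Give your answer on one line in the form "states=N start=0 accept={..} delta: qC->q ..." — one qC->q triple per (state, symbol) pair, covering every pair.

states=4 start=0 accept={0,1,2} delta: 0a->1 0b->2 1a->0 1b->3 2a->1 2b->3 3a->3 3b->3

State merging on the prefix tree: take the shortest (then alphabetical) example prefix whose next move is undefined and point that move at state 0, else 1, else 2, ...; a target is out if some Accept/Reject pair would then sit in one state with the same input left (inseparable). If every existing state is out, open a new one.
a: 0a undefined. 0a->0: no, b/ab meet in 0 with "b" left. Open state 1: 0a->1.
b: 0b undefined. 0b->0: no, b/bb meet in 0. 0b->1: no, aab/bab meet in 1 with "ab" left. Open state 2: 0b->2.
aa: 1a undefined. 1a->0: ok.
ab: 1b undefined. 1b->0: no, b/abb meet in 2. 1b->1: no, a/ab meet in 1. 1b->2: no, b/ab meet in 2. Open state 3: 1b->3.
ba: 2a undefined. 2a->0: no, b/bab meet in 2. 2a->1: ok.
bb: 2b undefined. 2b->0: no, b/bbb meet in 2. 2b->1: no, a/bb meet in 1. 2b->2: no, b/bb meet in 2. 2b->3: ok.
aba: 3a undefined. 3a->0: no, aa/aba meet in 0. 3a->1: no, a/aba meet in 1. 3a->2: no, b/aba meet in 2. 3a->3: ok.
abb: 3b undefined. 3b->0: no, aa/bbb meet in 0. 3b->1: no, a/bbb meet in 1. 3b->2: no, b/bbb meet in 2. 3b->3: ok.
All examples now run through 4 states with every (state, symbol) defined. Accept strings end in {0,1,2}, Reject strings end in {3}; accept={0,1,2}.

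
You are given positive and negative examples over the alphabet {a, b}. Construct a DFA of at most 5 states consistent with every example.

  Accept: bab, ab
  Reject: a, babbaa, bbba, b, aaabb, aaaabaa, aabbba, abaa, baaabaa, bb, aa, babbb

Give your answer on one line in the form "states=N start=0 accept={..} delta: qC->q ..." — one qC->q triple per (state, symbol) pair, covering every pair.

states=3 start=0 accept={2} delta: 0a->1 0b->0 1a->0 1b->2 2a->0 2b->0

Fold the examples into a partial DFA from state 0: repeatedly fix the first undefined (state, symbol) met by the shortest-then-alphabetical prefix, trying targets in increasing order and rejecting any under which an Accept and a Reject string meet in one state with the same remainder; add a state when all current targets are rejected. Accepting states are where Accept strings end.
a: 0a undefined. 0a->0: no, ab/b meet in 0 with "b" left. Open state 1: 0a->1.
b: 0b undefined. 0b->0: ok.
aa: 1a undefined. 1a->0: ok.
ab: 1b undefined. 1b->0: no, bab/babbaa meet in 0. 1b->1: no, bab/a meet in 1. Open state 2: 1b->2.
aba: 2a undefined. 2a->0: ok.
babb: 2b undefined. 2b->0: ok.
All examples now run through 3 states with every (state, symbol) defined. Accept strings end in {2}, Reject strings end in {0,1}; accept={2}.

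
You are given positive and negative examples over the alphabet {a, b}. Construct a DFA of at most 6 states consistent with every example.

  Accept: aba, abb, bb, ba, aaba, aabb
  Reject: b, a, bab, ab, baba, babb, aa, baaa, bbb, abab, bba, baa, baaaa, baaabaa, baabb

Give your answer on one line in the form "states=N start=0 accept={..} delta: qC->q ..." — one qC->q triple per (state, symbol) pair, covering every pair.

states=4 start=0 accept={2} delta: 0a->0 0b->1 1a->2 1b->2 2a->3 2b->0 3a->0 3b->0

Fold the examples into a partial DFA from state 0: repeatedly fix the first undefined (state, symbol) met by the shortest-then-alphabetical prefix, trying targets in increasing order and rejecting any under which an Accept and a Reject string meet in one state with the same remainder; add a state when all current targets are rejected. Accepting states are where Accept strings end.
a: 0a undefined. 0a->0: ok.
b: 0b undefined. 0b->0: no, aba/b meet in 0. Open state 1: 0b->1.
ba: 1a undefined. 1a->0: no, aba/a meet in 0. 1a->1: no, aba/b meet in 1. Open state 2: 1a->2.
bb: 1b undefined. 1b->0: no, abb/a meet in 0. 1b->1: no, aba/bba meet in 2. 1b->2: ok.
baa: 2a undefined. 2a->0: no, aba/baabb meet in 2. 2a->1: no, aba/baaa meet in 2. 2a->2: no, aba/baaa meet in 2. Open state 3: 2a->3.
bab: 2b undefined. 2b->0: ok.
baaa: 3a undefined. 3a->0: ok.
baab: 3b undefined. 3b->0: ok.
All examples now run through 4 states with every (state, symbol) defined. Accept strings end in {2}, Reject strings end in {0,1,3}; accept={2}.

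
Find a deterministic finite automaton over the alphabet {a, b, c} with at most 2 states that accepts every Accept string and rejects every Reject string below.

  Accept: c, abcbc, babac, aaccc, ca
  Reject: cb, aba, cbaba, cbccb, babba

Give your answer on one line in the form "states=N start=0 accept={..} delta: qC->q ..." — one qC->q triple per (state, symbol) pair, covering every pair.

Fold the examples into a partial DFA from state 0: repeatedly fix the first undefined (state, symbol) met by the shortest-then-alphabetical prefix, trying targets in increasing order and rejecting any under which an Accept and a Reject string meet in one state with the same remainder; add a state when all current targets are rejected. Accepting states are where Accept strings end.
a: 0a undefined. 0a->0: ok.
b: 0b undefined. 0b->0: ok.
c: 0c undefined. 0c->0: no, c/cb meet in 0. Open state 1: 0c->1.
ca: 1a undefined. 1a->0: no, ca/aba meet in 0. 1a->1: ok.
cb: 1b undefined. 1b->0: ok.
aacc: 1c undefined. 1c->0: ok.
All examples now run through 2 states with every (state, symbol) defined. Accept strings end in {1}, Reject strings end in {0}; accept={1}.

states=2 start=0 accept={1} delta: 0a->0 0b->0 0c->1 1a->1 1b->0 1c->0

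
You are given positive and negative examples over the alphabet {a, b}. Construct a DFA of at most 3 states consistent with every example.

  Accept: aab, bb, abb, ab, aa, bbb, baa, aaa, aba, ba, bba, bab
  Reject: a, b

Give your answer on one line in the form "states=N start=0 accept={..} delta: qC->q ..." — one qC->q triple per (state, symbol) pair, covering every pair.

Grow the machine one transition at a time. Run the examples from 0; the earliest place one falls off (shortest prefix, ties alphabetical) gets sent to the lowest-numbered state that keeps every Accept/Reject pair distinguishable — a pair clashes when both reach the same state with identical unread suffix — and to a fresh state only if none does.
a: 0a undefined. 0a->0: no, aab/b meet in 0 with "b" left. Open state 1: 0a->1.
b: 0b undefined. 0b->0: no, bb/b meet in 0. 0b->1: ok.
aa: 1a undefined. 1a->0: no, aab/a meet in 1. 1a->1: no, aa/a meet in 1. Open state 2: 1a->2.
ab: 1b undefined. 1b->0: no, abb/a meet in 1. 1b->1: no, bb/a meet in 1. 1b->2: ok.
aaa: 2a undefined. 2a->0: ok.
aab: 2b undefined. 2b->0: ok.
All examples now run through 3 states with every (state, symbol) defined. Accept strings end in {0,2}, Reject strings end in {1}; accept={0,2}.

states=3 start=0 accept={0,2} delta: 0a->1 0b->1 1a->2 1b->2 2a->0 2b->0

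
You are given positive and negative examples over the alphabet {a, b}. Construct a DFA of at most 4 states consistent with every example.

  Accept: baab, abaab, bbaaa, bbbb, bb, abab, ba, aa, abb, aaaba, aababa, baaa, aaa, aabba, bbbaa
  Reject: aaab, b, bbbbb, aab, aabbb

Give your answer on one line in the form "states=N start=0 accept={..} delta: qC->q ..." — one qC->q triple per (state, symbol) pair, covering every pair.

states=3 start=0 accept={0,2} delta: 0a->0 0b->1 1a->2 1b->0 2a->2 2b->0

Grow the machine one transition at a time. Run the examples from 0; the earliest place one falls off (shortest prefix, ties alphabetical) gets sent to the lowest-numbered state that keeps every Accept/Reject pair distinguishable — a pair clashes when both reach the same state with identical unread suffix — and to a fresh state only if none does.
a: 0a undefined. 0a->0: ok.
b: 0b undefined. 0b->0: no, baab/aaab meet in 0. Open state 1: 0b->1.
ba: 1a undefined. 1a->0: no, baab/aaab meet in 1. 1a->1: no, ba/aaab meet in 1. Open state 2: 1a->2.
bb: 1b undefined. 1b->0: ok.
baa: 2a undefined. 2a->0: no, baab/aaab meet in 1. 2a->1: no, bbbaa/aaab meet in 1. 2a->2: ok.
abab: 2b undefined. 2b->0: ok.
All examples now run through 3 states with every (state, symbol) defined. Accept strings end in {0,2}, Reject strings end in {1}; accept={0,2}.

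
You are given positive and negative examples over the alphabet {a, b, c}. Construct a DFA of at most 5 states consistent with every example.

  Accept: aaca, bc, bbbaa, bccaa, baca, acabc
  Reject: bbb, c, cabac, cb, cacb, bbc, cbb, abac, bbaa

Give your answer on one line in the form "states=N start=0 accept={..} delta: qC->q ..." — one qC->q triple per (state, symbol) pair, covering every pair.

Grow the machine one transition at a time. Run the examples from 0; the earliest place one falls off (shortest prefix, ties alphabetical) gets sent to the lowest-numbered state that keeps every Accept/Reject pair distinguishable — a pair clashes when both reach the same state with identical unread suffix — and to a fresh state only if none does.
a: 0a undefined. 0a->0: ok.
b: 0b undefined. 0b->0: no, bc/c meet in 0 with "c" left. Open state 1: 0b->1.
c: 0c undefined. 0c->0: no, aaca/c meet in 0. 0c->1: ok.
ba: 1a undefined. 1a->0: ok.
bb: 1b undefined. 1b->0: no, aaca/cb meet in 0. 1b->1: no, aaca/bbaa meet in 0. Open state 2: 1b->2.
bc: 1c undefined. 1c->0: ok.
bba: 2a undefined. 2a->0: no, aaca/bbaa meet in 0. 2a->1: no, aaca/bbaa meet in 0. 2a->2: ok.
bbb: 2b undefined. 2b->0: no, aaca/bbb meet in 0. 2b->1: ok.
bbc: 2c undefined. 2c->0: no, aaca/bbc meet in 0. 2c->1: ok.
All examples now run through 3 states with every (state, symbol) defined. Accept strings end in {0}, Reject strings end in {1,2}; accept={0}.

states=3 start=0 accept={0} delta: 0a->0 0b->1 0c->1 1a->0 1b->2 1c->0 2a->2 2b->1 2c->1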